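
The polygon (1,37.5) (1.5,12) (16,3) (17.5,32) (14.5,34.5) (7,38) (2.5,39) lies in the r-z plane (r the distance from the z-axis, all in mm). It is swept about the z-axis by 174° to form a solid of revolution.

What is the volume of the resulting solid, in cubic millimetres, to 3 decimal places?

Volume = 12658.825 mm³

Profile (r,z), 7 vertices: (1,37.5) (1.5,12) (16,3) (17.5,32) (14.5,34.5) (7,38) (2.5,39)
edge 0: (1,37.5)→(1.5,12)  cross = 1·12 − 1.5·37.5 = -44.2500; (r_i+r_j)·cross = 2.5·-44.2500 = -110.6250
edge 1: (1.5,12)→(16,3)  cross = 1.5·3 − 16·12 = -187.5000; (r_i+r_j)·cross = 17.5·-187.5000 = -3281.2500
edge 2: (16,3)→(17.5,32)  cross = 16·32 − 17.5·3 = 459.5000; (r_i+r_j)·cross = 33.5·459.5000 = 15393.2500
edge 3: (17.5,32)→(14.5,34.5)  cross = 17.5·34.5 − 14.5·32 = 139.7500; (r_i+r_j)·cross = 32·139.7500 = 4472.0000
edge 4: (14.5,34.5)→(7,38)  cross = 14.5·38 − 7·34.5 = 309.5000; (r_i+r_j)·cross = 21.5·309.5000 = 6654.2500
edge 5: (7,38)→(2.5,39)  cross = 7·39 − 2.5·38 = 178.0000; (r_i+r_j)·cross = 9.5·178.0000 = 1691.0000
edge 6: (2.5,39)→(1,37.5)  cross = 2.5·37.5 − 1·39 = 54.7500; (r_i+r_j)·cross = 3.5·54.7500 = 191.6250
Σcross = 909.7500 → A = |Σcross|/2 = 454.8750 mm²
Σ(r_i+r_j)·cross = 25010.2500 → first moment M = |Σ|/6 = 4168.3750
R_c = M/A = 4168.3750/454.8750 = 9.1638 mm
θ = 174° = 3.036873 rad
V = θ·R_c·A = 3.036873·9.1638·454.8750 = 12658.825 mm³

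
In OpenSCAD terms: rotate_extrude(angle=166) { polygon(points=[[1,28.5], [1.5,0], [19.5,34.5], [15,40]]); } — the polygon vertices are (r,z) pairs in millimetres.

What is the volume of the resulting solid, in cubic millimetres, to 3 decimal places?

Profile (r,z), 4 vertices: (1,28.5) (1.5,0) (19.5,34.5) (15,40)
edge 0: (1,28.5)→(1.5,0)  cross = 1·0 − 1.5·28.5 = -42.7500; (r_i+r_j)·cross = 2.5·-42.7500 = -106.8750
edge 1: (1.5,0)→(19.5,34.5)  cross = 1.5·34.5 − 19.5·0 = 51.7500; (r_i+r_j)·cross = 21·51.7500 = 1086.7500
edge 2: (19.5,34.5)→(15,40)  cross = 19.5·40 − 15·34.5 = 262.5000; (r_i+r_j)·cross = 34.5·262.5000 = 9056.2500
edge 3: (15,40)→(1,28.5)  cross = 15·28.5 − 1·40 = 387.5000; (r_i+r_j)·cross = 16·387.5000 = 6200.0000
Σcross = 659.0000 → A = |Σcross|/2 = 329.5000 mm²
Σ(r_i+r_j)·cross = 16236.1250 → first moment M = |Σ|/6 = 2706.0208
R_c = M/A = 2706.0208/329.5000 = 8.2125 mm
θ = 166° = 2.897247 rad
V = θ·R_c·A = 2.897247·8.2125·329.5000 = 7840.010 mm³

Volume = 7840.010 mm³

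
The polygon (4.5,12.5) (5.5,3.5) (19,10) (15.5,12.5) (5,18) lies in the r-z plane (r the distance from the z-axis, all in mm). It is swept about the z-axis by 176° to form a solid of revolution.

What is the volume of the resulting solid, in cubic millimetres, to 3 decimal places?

Profile (r,z), 5 vertices: (4.5,12.5) (5.5,3.5) (19,10) (15.5,12.5) (5,18)
edge 0: (4.5,12.5)→(5.5,3.5)  cross = 4.5·3.5 − 5.5·12.5 = -53.0000; (r_i+r_j)·cross = 10·-53.0000 = -530.0000
edge 1: (5.5,3.5)→(19,10)  cross = 5.5·10 − 19·3.5 = -11.5000; (r_i+r_j)·cross = 24.5·-11.5000 = -281.7500
edge 2: (19,10)→(15.5,12.5)  cross = 19·12.5 − 15.5·10 = 82.5000; (r_i+r_j)·cross = 34.5·82.5000 = 2846.2500
edge 3: (15.5,12.5)→(5,18)  cross = 15.5·18 − 5·12.5 = 216.5000; (r_i+r_j)·cross = 20.5·216.5000 = 4438.2500
edge 4: (5,18)→(4.5,12.5)  cross = 5·12.5 − 4.5·18 = -18.5000; (r_i+r_j)·cross = 9.5·-18.5000 = -175.7500
Σcross = 216.0000 → A = |Σcross|/2 = 108.0000 mm²
Σ(r_i+r_j)·cross = 6297.0000 → first moment M = |Σ|/6 = 1049.5000
R_c = M/A = 1049.5000/108.0000 = 9.7176 mm
θ = 176° = 3.071779 rad
V = θ·R_c·A = 3.071779·9.7176·108.0000 = 3223.833 mm³

Volume = 3223.833 mm³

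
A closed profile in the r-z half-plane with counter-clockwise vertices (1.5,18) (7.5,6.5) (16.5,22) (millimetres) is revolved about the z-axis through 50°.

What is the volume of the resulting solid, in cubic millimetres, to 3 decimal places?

Profile (r,z), 3 vertices: (1.5,18) (7.5,6.5) (16.5,22)
edge 0: (1.5,18)→(7.5,6.5)  cross = 1.5·6.5 − 7.5·18 = -125.2500; (r_i+r_j)·cross = 9·-125.2500 = -1127.2500
edge 1: (7.5,6.5)→(16.5,22)  cross = 7.5·22 − 16.5·6.5 = 57.7500; (r_i+r_j)·cross = 24·57.7500 = 1386.0000
edge 2: (16.5,22)→(1.5,18)  cross = 16.5·18 − 1.5·22 = 264.0000; (r_i+r_j)·cross = 18·264.0000 = 4752.0000
Σcross = 196.5000 → A = |Σcross|/2 = 98.2500 mm²
Σ(r_i+r_j)·cross = 5010.7500 → first moment M = |Σ|/6 = 835.1250
R_c = M/A = 835.1250/98.2500 = 8.5000 mm
θ = 50° = 0.872665 rad
V = θ·R_c·A = 0.872665·8.5000·98.2500 = 728.784 mm³

Volume = 728.784 mm³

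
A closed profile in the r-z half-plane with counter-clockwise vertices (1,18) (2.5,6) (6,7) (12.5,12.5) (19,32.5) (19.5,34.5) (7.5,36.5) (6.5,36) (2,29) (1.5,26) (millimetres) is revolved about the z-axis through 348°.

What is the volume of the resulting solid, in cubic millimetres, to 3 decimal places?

Profile (r,z), 10 vertices: (1,18) (2.5,6) (6,7) (12.5,12.5) (19,32.5) (19.5,34.5) (7.5,36.5) (6.5,36) (2,29) (1.5,26)
edge 0: (1,18)→(2.5,6)  cross = 1·6 − 2.5·18 = -39.0000; (r_i+r_j)·cross = 3.5·-39.0000 = -136.5000
edge 1: (2.5,6)→(6,7)  cross = 2.5·7 − 6·6 = -18.5000; (r_i+r_j)·cross = 8.5·-18.5000 = -157.2500
edge 2: (6,7)→(12.5,12.5)  cross = 6·12.5 − 12.5·7 = -12.5000; (r_i+r_j)·cross = 18.5·-12.5000 = -231.2500
edge 3: (12.5,12.5)→(19,32.5)  cross = 12.5·32.5 − 19·12.5 = 168.7500; (r_i+r_j)·cross = 31.5·168.7500 = 5315.6250
edge 4: (19,32.5)→(19.5,34.5)  cross = 19·34.5 − 19.5·32.5 = 21.7500; (r_i+r_j)·cross = 38.5·21.7500 = 837.3750
edge 5: (19.5,34.5)→(7.5,36.5)  cross = 19.5·36.5 − 7.5·34.5 = 453.0000; (r_i+r_j)·cross = 27·453.0000 = 12231.0000
edge 6: (7.5,36.5)→(6.5,36)  cross = 7.5·36 − 6.5·36.5 = 32.7500; (r_i+r_j)·cross = 14·32.7500 = 458.5000
edge 7: (6.5,36)→(2,29)  cross = 6.5·29 − 2·36 = 116.5000; (r_i+r_j)·cross = 8.5·116.5000 = 990.2500
edge 8: (2,29)→(1.5,26)  cross = 2·26 − 1.5·29 = 8.5000; (r_i+r_j)·cross = 3.5·8.5000 = 29.7500
edge 9: (1.5,26)→(1,18)  cross = 1.5·18 − 1·26 = 1.0000; (r_i+r_j)·cross = 2.5·1.0000 = 2.5000
Σcross = 732.2500 → A = |Σcross|/2 = 366.1250 mm²
Σ(r_i+r_j)·cross = 19340.0000 → first moment M = |Σ|/6 = 3223.3333
R_c = M/A = 3223.3333/366.1250 = 8.8039 mm
θ = 348° = 6.073746 rad
V = θ·R_c·A = 6.073746·8.8039·366.1250 = 19577.707 mm³

Volume = 19577.707 mm³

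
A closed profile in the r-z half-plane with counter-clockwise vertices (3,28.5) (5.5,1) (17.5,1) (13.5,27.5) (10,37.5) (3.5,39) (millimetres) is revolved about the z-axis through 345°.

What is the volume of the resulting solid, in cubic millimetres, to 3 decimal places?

Profile (r,z), 6 vertices: (3,28.5) (5.5,1) (17.5,1) (13.5,27.5) (10,37.5) (3.5,39)
edge 0: (3,28.5)→(5.5,1)  cross = 3·1 − 5.5·28.5 = -153.7500; (r_i+r_j)·cross = 8.5·-153.7500 = -1306.8750
edge 1: (5.5,1)→(17.5,1)  cross = 5.5·1 − 17.5·1 = -12.0000; (r_i+r_j)·cross = 23·-12.0000 = -276.0000
edge 2: (17.5,1)→(13.5,27.5)  cross = 17.5·27.5 − 13.5·1 = 467.7500; (r_i+r_j)·cross = 31·467.7500 = 14500.2500
edge 3: (13.5,27.5)→(10,37.5)  cross = 13.5·37.5 − 10·27.5 = 231.2500; (r_i+r_j)·cross = 23.5·231.2500 = 5434.3750
edge 4: (10,37.5)→(3.5,39)  cross = 10·39 − 3.5·37.5 = 258.7500; (r_i+r_j)·cross = 13.5·258.7500 = 3493.1250
edge 5: (3.5,39)→(3,28.5)  cross = 3.5·28.5 − 3·39 = -17.2500; (r_i+r_j)·cross = 6.5·-17.2500 = -112.1250
Σcross = 774.7500 → A = |Σcross|/2 = 387.3750 mm²
Σ(r_i+r_j)·cross = 21732.7500 → first moment M = |Σ|/6 = 3622.1250
R_c = M/A = 3622.1250/387.3750 = 9.3504 mm
θ = 345° = 6.021386 rad
V = θ·R_c·A = 6.021386·9.3504·387.3750 = 21810.212 mm³

Volume = 21810.212 mm³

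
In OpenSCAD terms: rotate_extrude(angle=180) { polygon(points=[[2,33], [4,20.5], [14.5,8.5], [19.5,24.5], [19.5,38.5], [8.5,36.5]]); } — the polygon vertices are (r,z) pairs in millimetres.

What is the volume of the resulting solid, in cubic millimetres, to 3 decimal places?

Profile (r,z), 6 vertices: (2,33) (4,20.5) (14.5,8.5) (19.5,24.5) (19.5,38.5) (8.5,36.5)
edge 0: (2,33)→(4,20.5)  cross = 2·20.5 − 4·33 = -91.0000; (r_i+r_j)·cross = 6·-91.0000 = -546.0000
edge 1: (4,20.5)→(14.5,8.5)  cross = 4·8.5 − 14.5·20.5 = -263.2500; (r_i+r_j)·cross = 18.5·-263.2500 = -4870.1250
edge 2: (14.5,8.5)→(19.5,24.5)  cross = 14.5·24.5 − 19.5·8.5 = 189.5000; (r_i+r_j)·cross = 34·189.5000 = 6443.0000
edge 3: (19.5,24.5)→(19.5,38.5)  cross = 19.5·38.5 − 19.5·24.5 = 273.0000; (r_i+r_j)·cross = 39·273.0000 = 10647.0000
edge 4: (19.5,38.5)→(8.5,36.5)  cross = 19.5·36.5 − 8.5·38.5 = 384.5000; (r_i+r_j)·cross = 28·384.5000 = 10766.0000
edge 5: (8.5,36.5)→(2,33)  cross = 8.5·33 − 2·36.5 = 207.5000; (r_i+r_j)·cross = 10.5·207.5000 = 2178.7500
Σcross = 700.2500 → A = |Σcross|/2 = 350.1250 mm²
Σ(r_i+r_j)·cross = 24618.6250 → first moment M = |Σ|/6 = 4103.1042
R_c = M/A = 4103.1042/350.1250 = 11.7190 mm
θ = 180° = 3.141593 rad
V = θ·R_c·A = 3.141593·11.7190·350.1250 = 12890.282 mm³

Volume = 12890.282 mm³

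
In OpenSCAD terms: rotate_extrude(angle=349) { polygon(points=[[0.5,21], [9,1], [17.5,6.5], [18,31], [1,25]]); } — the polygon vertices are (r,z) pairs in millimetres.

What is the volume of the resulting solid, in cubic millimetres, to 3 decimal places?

Profile (r,z), 5 vertices: (0.5,21) (9,1) (17.5,6.5) (18,31) (1,25)
edge 0: (0.5,21)→(9,1)  cross = 0.5·1 − 9·21 = -188.5000; (r_i+r_j)·cross = 9.5·-188.5000 = -1790.7500
edge 1: (9,1)→(17.5,6.5)  cross = 9·6.5 − 17.5·1 = 41.0000; (r_i+r_j)·cross = 26.5·41.0000 = 1086.5000
edge 2: (17.5,6.5)→(18,31)  cross = 17.5·31 − 18·6.5 = 425.5000; (r_i+r_j)·cross = 35.5·425.5000 = 15105.2500
edge 3: (18,31)→(1,25)  cross = 18·25 − 1·31 = 419.0000; (r_i+r_j)·cross = 19·419.0000 = 7961.0000
edge 4: (1,25)→(0.5,21)  cross = 1·21 − 0.5·25 = 8.5000; (r_i+r_j)·cross = 1.5·8.5000 = 12.7500
Σcross = 705.5000 → A = |Σcross|/2 = 352.7500 mm²
Σ(r_i+r_j)·cross = 22374.7500 → first moment M = |Σ|/6 = 3729.1250
R_c = M/A = 3729.1250/352.7500 = 10.5716 mm
θ = 349° = 6.091199 rad
V = θ·R_c·A = 6.091199·10.5716·352.7500 = 22714.843 mm³

Volume = 22714.843 mm³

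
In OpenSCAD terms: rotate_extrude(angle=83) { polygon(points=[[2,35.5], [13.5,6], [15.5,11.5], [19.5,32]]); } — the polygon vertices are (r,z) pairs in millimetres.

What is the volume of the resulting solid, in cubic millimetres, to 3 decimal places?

Volume = 4244.828 mm³

Profile (r,z), 4 vertices: (2,35.5) (13.5,6) (15.5,11.5) (19.5,32)
edge 0: (2,35.5)→(13.5,6)  cross = 2·6 − 13.5·35.5 = -467.2500; (r_i+r_j)·cross = 15.5·-467.2500 = -7242.3750
edge 1: (13.5,6)→(15.5,11.5)  cross = 13.5·11.5 − 15.5·6 = 62.2500; (r_i+r_j)·cross = 29·62.2500 = 1805.2500
edge 2: (15.5,11.5)→(19.5,32)  cross = 15.5·32 − 19.5·11.5 = 271.7500; (r_i+r_j)·cross = 35·271.7500 = 9511.2500
edge 3: (19.5,32)→(2,35.5)  cross = 19.5·35.5 − 2·32 = 628.2500; (r_i+r_j)·cross = 21.5·628.2500 = 13507.3750
Σcross = 495.0000 → A = |Σcross|/2 = 247.5000 mm²
Σ(r_i+r_j)·cross = 17581.5000 → first moment M = |Σ|/6 = 2930.2500
R_c = M/A = 2930.2500/247.5000 = 11.8394 mm
θ = 83° = 1.448623 rad
V = θ·R_c·A = 1.448623·11.8394·247.5000 = 4244.828 mm³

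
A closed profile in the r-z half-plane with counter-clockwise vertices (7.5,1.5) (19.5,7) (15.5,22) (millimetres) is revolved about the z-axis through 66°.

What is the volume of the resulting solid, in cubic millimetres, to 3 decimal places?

Profile (r,z), 3 vertices: (7.5,1.5) (19.5,7) (15.5,22)
edge 0: (7.5,1.5)→(19.5,7)  cross = 7.5·7 − 19.5·1.5 = 23.2500; (r_i+r_j)·cross = 27·23.2500 = 627.7500
edge 1: (19.5,7)→(15.5,22)  cross = 19.5·22 − 15.5·7 = 320.5000; (r_i+r_j)·cross = 35·320.5000 = 11217.5000
edge 2: (15.5,22)→(7.5,1.5)  cross = 15.5·1.5 − 7.5·22 = -141.7500; (r_i+r_j)·cross = 23·-141.7500 = -3260.2500
Σcross = 202.0000 → A = |Σcross|/2 = 101.0000 mm²
Σ(r_i+r_j)·cross = 8585.0000 → first moment M = |Σ|/6 = 1430.8333
R_c = M/A = 1430.8333/101.0000 = 14.1667 mm
θ = 66° = 1.151917 rad
V = θ·R_c·A = 1.151917·14.1667·101.0000 = 1648.202 mm³

Volume = 1648.202 mm³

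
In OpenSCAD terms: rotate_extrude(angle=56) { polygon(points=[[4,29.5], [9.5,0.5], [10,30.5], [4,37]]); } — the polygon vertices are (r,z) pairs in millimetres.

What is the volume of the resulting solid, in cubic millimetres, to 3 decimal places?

Profile (r,z), 4 vertices: (4,29.5) (9.5,0.5) (10,30.5) (4,37)
edge 0: (4,29.5)→(9.5,0.5)  cross = 4·0.5 − 9.5·29.5 = -278.2500; (r_i+r_j)·cross = 13.5·-278.2500 = -3756.3750
edge 1: (9.5,0.5)→(10,30.5)  cross = 9.5·30.5 − 10·0.5 = 284.7500; (r_i+r_j)·cross = 19.5·284.7500 = 5552.6250
edge 2: (10,30.5)→(4,37)  cross = 10·37 − 4·30.5 = 248.0000; (r_i+r_j)·cross = 14·248.0000 = 3472.0000
edge 3: (4,37)→(4,29.5)  cross = 4·29.5 − 4·37 = -30.0000; (r_i+r_j)·cross = 8·-30.0000 = -240.0000
Σcross = 224.5000 → A = |Σcross|/2 = 112.2500 mm²
Σ(r_i+r_j)·cross = 5028.2500 → first moment M = |Σ|/6 = 838.0417
R_c = M/A = 838.0417/112.2500 = 7.4659 mm
θ = 56° = 0.977384 rad
V = θ·R_c·A = 0.977384·7.4659·112.2500 = 819.089 mm³

Volume = 819.089 mm³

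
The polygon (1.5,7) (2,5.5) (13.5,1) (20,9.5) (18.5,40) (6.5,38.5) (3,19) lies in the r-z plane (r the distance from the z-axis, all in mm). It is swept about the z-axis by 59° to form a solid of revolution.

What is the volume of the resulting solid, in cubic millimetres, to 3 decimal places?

Volume = 6499.145 mm³

Profile (r,z), 7 vertices: (1.5,7) (2,5.5) (13.5,1) (20,9.5) (18.5,40) (6.5,38.5) (3,19)
edge 0: (1.5,7)→(2,5.5)  cross = 1.5·5.5 − 2·7 = -5.7500; (r_i+r_j)·cross = 3.5·-5.7500 = -20.1250
edge 1: (2,5.5)→(13.5,1)  cross = 2·1 − 13.5·5.5 = -72.2500; (r_i+r_j)·cross = 15.5·-72.2500 = -1119.8750
edge 2: (13.5,1)→(20,9.5)  cross = 13.5·9.5 − 20·1 = 108.2500; (r_i+r_j)·cross = 33.5·108.2500 = 3626.3750
edge 3: (20,9.5)→(18.5,40)  cross = 20·40 − 18.5·9.5 = 624.2500; (r_i+r_j)·cross = 38.5·624.2500 = 24033.6250
edge 4: (18.5,40)→(6.5,38.5)  cross = 18.5·38.5 − 6.5·40 = 452.2500; (r_i+r_j)·cross = 25·452.2500 = 11306.2500
edge 5: (6.5,38.5)→(3,19)  cross = 6.5·19 − 3·38.5 = 8.0000; (r_i+r_j)·cross = 9.5·8.0000 = 76.0000
edge 6: (3,19)→(1.5,7)  cross = 3·7 − 1.5·19 = -7.5000; (r_i+r_j)·cross = 4.5·-7.5000 = -33.7500
Σcross = 1107.2500 → A = |Σcross|/2 = 553.6250 mm²
Σ(r_i+r_j)·cross = 37868.5000 → first moment M = |Σ|/6 = 6311.4167
R_c = M/A = 6311.4167/553.6250 = 11.4002 mm
θ = 59° = 1.029744 rad
V = θ·R_c·A = 1.029744·11.4002·553.6250 = 6499.145 mm³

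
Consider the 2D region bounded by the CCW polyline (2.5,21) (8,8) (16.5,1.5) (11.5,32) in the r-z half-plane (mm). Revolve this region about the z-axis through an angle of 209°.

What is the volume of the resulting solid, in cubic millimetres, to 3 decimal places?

Profile (r,z), 4 vertices: (2.5,21) (8,8) (16.5,1.5) (11.5,32)
edge 0: (2.5,21)→(8,8)  cross = 2.5·8 − 8·21 = -148.0000; (r_i+r_j)·cross = 10.5·-148.0000 = -1554.0000
edge 1: (8,8)→(16.5,1.5)  cross = 8·1.5 − 16.5·8 = -120.0000; (r_i+r_j)·cross = 24.5·-120.0000 = -2940.0000
edge 2: (16.5,1.5)→(11.5,32)  cross = 16.5·32 − 11.5·1.5 = 510.7500; (r_i+r_j)·cross = 28·510.7500 = 14301.0000
edge 3: (11.5,32)→(2.5,21)  cross = 11.5·21 − 2.5·32 = 161.5000; (r_i+r_j)·cross = 14·161.5000 = 2261.0000
Σcross = 404.2500 → A = |Σcross|/2 = 202.1250 mm²
Σ(r_i+r_j)·cross = 12068.0000 → first moment M = |Σ|/6 = 2011.3333
R_c = M/A = 2011.3333/202.1250 = 9.9509 mm
θ = 209° = 3.647738 rad
V = θ·R_c·A = 3.647738·9.9509·202.1250 = 7336.817 mm³

Volume = 7336.817 mm³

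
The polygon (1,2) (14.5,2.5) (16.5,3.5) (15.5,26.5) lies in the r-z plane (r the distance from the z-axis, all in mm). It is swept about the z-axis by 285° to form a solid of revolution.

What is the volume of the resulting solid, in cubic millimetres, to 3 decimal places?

Profile (r,z), 4 vertices: (1,2) (14.5,2.5) (16.5,3.5) (15.5,26.5)
edge 0: (1,2)→(14.5,2.5)  cross = 1·2.5 − 14.5·2 = -26.5000; (r_i+r_j)·cross = 15.5·-26.5000 = -410.7500
edge 1: (14.5,2.5)→(16.5,3.5)  cross = 14.5·3.5 − 16.5·2.5 = 9.5000; (r_i+r_j)·cross = 31·9.5000 = 294.5000
edge 2: (16.5,3.5)→(15.5,26.5)  cross = 16.5·26.5 − 15.5·3.5 = 383.0000; (r_i+r_j)·cross = 32·383.0000 = 12256.0000
edge 3: (15.5,26.5)→(1,2)  cross = 15.5·2 − 1·26.5 = 4.5000; (r_i+r_j)·cross = 16.5·4.5000 = 74.2500
Σcross = 370.5000 → A = |Σcross|/2 = 185.2500 mm²
Σ(r_i+r_j)·cross = 12214.0000 → first moment M = |Σ|/6 = 2035.6667
R_c = M/A = 2035.6667/185.2500 = 10.9888 mm
θ = 285° = 4.974188 rad
V = θ·R_c·A = 4.974188·10.9888·185.2500 = 10125.789 mm³

Volume = 10125.789 mm³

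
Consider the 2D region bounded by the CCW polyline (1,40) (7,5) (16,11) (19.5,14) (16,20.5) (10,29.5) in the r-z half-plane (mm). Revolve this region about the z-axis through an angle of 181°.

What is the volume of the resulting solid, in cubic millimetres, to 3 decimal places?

Profile (r,z), 6 vertices: (1,40) (7,5) (16,11) (19.5,14) (16,20.5) (10,29.5)
edge 0: (1,40)→(7,5)  cross = 1·5 − 7·40 = -275.0000; (r_i+r_j)·cross = 8·-275.0000 = -2200.0000
edge 1: (7,5)→(16,11)  cross = 7·11 − 16·5 = -3.0000; (r_i+r_j)·cross = 23·-3.0000 = -69.0000
edge 2: (16,11)→(19.5,14)  cross = 16·14 − 19.5·11 = 9.5000; (r_i+r_j)·cross = 35.5·9.5000 = 337.2500
edge 3: (19.5,14)→(16,20.5)  cross = 19.5·20.5 − 16·14 = 175.7500; (r_i+r_j)·cross = 35.5·175.7500 = 6239.1250
edge 4: (16,20.5)→(10,29.5)  cross = 16·29.5 − 10·20.5 = 267.0000; (r_i+r_j)·cross = 26·267.0000 = 6942.0000
edge 5: (10,29.5)→(1,40)  cross = 10·40 − 1·29.5 = 370.5000; (r_i+r_j)·cross = 11·370.5000 = 4075.5000
Σcross = 544.7500 → A = |Σcross|/2 = 272.3750 mm²
Σ(r_i+r_j)·cross = 15324.8750 → first moment M = |Σ|/6 = 2554.1458
R_c = M/A = 2554.1458/272.3750 = 9.3773 mm
θ = 181° = 3.159046 rad
V = θ·R_c·A = 3.159046·9.3773·272.3750 = 8068.664 mm³

Volume = 8068.664 mm³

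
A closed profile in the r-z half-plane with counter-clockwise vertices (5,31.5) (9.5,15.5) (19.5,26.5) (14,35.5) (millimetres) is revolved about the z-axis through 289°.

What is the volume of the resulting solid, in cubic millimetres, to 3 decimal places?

Profile (r,z), 4 vertices: (5,31.5) (9.5,15.5) (19.5,26.5) (14,35.5)
edge 0: (5,31.5)→(9.5,15.5)  cross = 5·15.5 − 9.5·31.5 = -221.7500; (r_i+r_j)·cross = 14.5·-221.7500 = -3215.3750
edge 1: (9.5,15.5)→(19.5,26.5)  cross = 9.5·26.5 − 19.5·15.5 = -50.5000; (r_i+r_j)·cross = 29·-50.5000 = -1464.5000
edge 2: (19.5,26.5)→(14,35.5)  cross = 19.5·35.5 − 14·26.5 = 321.2500; (r_i+r_j)·cross = 33.5·321.2500 = 10761.8750
edge 3: (14,35.5)→(5,31.5)  cross = 14·31.5 − 5·35.5 = 263.5000; (r_i+r_j)·cross = 19·263.5000 = 5006.5000
Σcross = 312.5000 → A = |Σcross|/2 = 156.2500 mm²
Σ(r_i+r_j)·cross = 11088.5000 → first moment M = |Σ|/6 = 1848.0833
R_c = M/A = 1848.0833/156.2500 = 11.8277 mm
θ = 289° = 5.044002 rad
V = θ·R_c·A = 5.044002·11.8277·156.2500 = 9321.735 mm³

Volume = 9321.735 mm³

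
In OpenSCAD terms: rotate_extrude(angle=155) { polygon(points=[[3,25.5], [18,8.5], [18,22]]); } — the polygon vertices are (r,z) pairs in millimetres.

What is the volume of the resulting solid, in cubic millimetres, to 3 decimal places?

Profile (r,z), 3 vertices: (3,25.5) (18,8.5) (18,22)
edge 0: (3,25.5)→(18,8.5)  cross = 3·8.5 − 18·25.5 = -433.5000; (r_i+r_j)·cross = 21·-433.5000 = -9103.5000
edge 1: (18,8.5)→(18,22)  cross = 18·22 − 18·8.5 = 243.0000; (r_i+r_j)·cross = 36·243.0000 = 8748.0000
edge 2: (18,22)→(3,25.5)  cross = 18·25.5 − 3·22 = 393.0000; (r_i+r_j)·cross = 21·393.0000 = 8253.0000
Σcross = 202.5000 → A = |Σcross|/2 = 101.2500 mm²
Σ(r_i+r_j)·cross = 7897.5000 → first moment M = |Σ|/6 = 1316.2500
R_c = M/A = 1316.2500/101.2500 = 13.0000 mm
θ = 155° = 2.705260 rad
V = θ·R_c·A = 2.705260·13.0000·101.2500 = 3560.799 mm³

Volume = 3560.799 mm³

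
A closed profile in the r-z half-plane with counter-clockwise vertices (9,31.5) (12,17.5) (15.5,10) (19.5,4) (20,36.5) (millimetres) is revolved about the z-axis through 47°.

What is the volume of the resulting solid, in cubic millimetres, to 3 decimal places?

Profile (r,z), 5 vertices: (9,31.5) (12,17.5) (15.5,10) (19.5,4) (20,36.5)
edge 0: (9,31.5)→(12,17.5)  cross = 9·17.5 − 12·31.5 = -220.5000; (r_i+r_j)·cross = 21·-220.5000 = -4630.5000
edge 1: (12,17.5)→(15.5,10)  cross = 12·10 − 15.5·17.5 = -151.2500; (r_i+r_j)·cross = 27.5·-151.2500 = -4159.3750
edge 2: (15.5,10)→(19.5,4)  cross = 15.5·4 − 19.5·10 = -133.0000; (r_i+r_j)·cross = 35·-133.0000 = -4655.0000
edge 3: (19.5,4)→(20,36.5)  cross = 19.5·36.5 − 20·4 = 631.7500; (r_i+r_j)·cross = 39.5·631.7500 = 24954.1250
edge 4: (20,36.5)→(9,31.5)  cross = 20·31.5 − 9·36.5 = 301.5000; (r_i+r_j)·cross = 29·301.5000 = 8743.5000
Σcross = 428.5000 → A = |Σcross|/2 = 214.2500 mm²
Σ(r_i+r_j)·cross = 20252.7500 → first moment M = |Σ|/6 = 3375.4583
R_c = M/A = 3375.4583/214.2500 = 15.7548 mm
θ = 47° = 0.820305 rad
V = θ·R_c·A = 0.820305·15.7548·214.2500 = 2768.904 mm³

Volume = 2768.904 mm³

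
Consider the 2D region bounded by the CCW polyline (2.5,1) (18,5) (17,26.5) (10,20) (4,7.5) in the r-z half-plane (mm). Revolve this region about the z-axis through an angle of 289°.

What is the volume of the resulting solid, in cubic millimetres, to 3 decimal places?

Profile (r,z), 5 vertices: (2.5,1) (18,5) (17,26.5) (10,20) (4,7.5)
edge 0: (2.5,1)→(18,5)  cross = 2.5·5 − 18·1 = -5.5000; (r_i+r_j)·cross = 20.5·-5.5000 = -112.7500
edge 1: (18,5)→(17,26.5)  cross = 18·26.5 − 17·5 = 392.0000; (r_i+r_j)·cross = 35·392.0000 = 13720.0000
edge 2: (17,26.5)→(10,20)  cross = 17·20 − 10·26.5 = 75.0000; (r_i+r_j)·cross = 27·75.0000 = 2025.0000
edge 3: (10,20)→(4,7.5)  cross = 10·7.5 − 4·20 = -5.0000; (r_i+r_j)·cross = 14·-5.0000 = -70.0000
edge 4: (4,7.5)→(2.5,1)  cross = 4·1 − 2.5·7.5 = -14.7500; (r_i+r_j)·cross = 6.5·-14.7500 = -95.8750
Σcross = 441.7500 → A = |Σcross|/2 = 220.8750 mm²
Σ(r_i+r_j)·cross = 15466.3750 → first moment M = |Σ|/6 = 2577.7292
R_c = M/A = 2577.7292/220.8750 = 11.6705 mm
θ = 289° = 5.044002 rad
V = θ·R_c·A = 5.044002·11.6705·220.8750 = 13002.070 mm³

Volume = 13002.070 mm³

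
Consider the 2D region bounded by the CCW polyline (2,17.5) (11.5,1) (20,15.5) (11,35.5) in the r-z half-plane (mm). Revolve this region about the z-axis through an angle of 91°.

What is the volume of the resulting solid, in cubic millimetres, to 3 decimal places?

Profile (r,z), 4 vertices: (2,17.5) (11.5,1) (20,15.5) (11,35.5)
edge 0: (2,17.5)→(11.5,1)  cross = 2·1 − 11.5·17.5 = -199.2500; (r_i+r_j)·cross = 13.5·-199.2500 = -2689.8750
edge 1: (11.5,1)→(20,15.5)  cross = 11.5·15.5 − 20·1 = 158.2500; (r_i+r_j)·cross = 31.5·158.2500 = 4984.8750
edge 2: (20,15.5)→(11,35.5)  cross = 20·35.5 − 11·15.5 = 539.5000; (r_i+r_j)·cross = 31·539.5000 = 16724.5000
edge 3: (11,35.5)→(2,17.5)  cross = 11·17.5 − 2·35.5 = 121.5000; (r_i+r_j)·cross = 13·121.5000 = 1579.5000
Σcross = 620.0000 → A = |Σcross|/2 = 310.0000 mm²
Σ(r_i+r_j)·cross = 20599.0000 → first moment M = |Σ|/6 = 3433.1667
R_c = M/A = 3433.1667/310.0000 = 11.0747 mm
θ = 91° = 1.588250 rad
V = θ·R_c·A = 1.588250·11.0747·310.0000 = 5452.726 mm³

Volume = 5452.726 mm³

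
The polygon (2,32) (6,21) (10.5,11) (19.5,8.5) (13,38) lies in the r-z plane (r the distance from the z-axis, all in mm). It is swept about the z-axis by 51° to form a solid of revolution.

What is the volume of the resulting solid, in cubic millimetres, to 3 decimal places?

Volume = 2682.890 mm³

Profile (r,z), 5 vertices: (2,32) (6,21) (10.5,11) (19.5,8.5) (13,38)
edge 0: (2,32)→(6,21)  cross = 2·21 − 6·32 = -150.0000; (r_i+r_j)·cross = 8·-150.0000 = -1200.0000
edge 1: (6,21)→(10.5,11)  cross = 6·11 − 10.5·21 = -154.5000; (r_i+r_j)·cross = 16.5·-154.5000 = -2549.2500
edge 2: (10.5,11)→(19.5,8.5)  cross = 10.5·8.5 − 19.5·11 = -125.2500; (r_i+r_j)·cross = 30·-125.2500 = -3757.5000
edge 3: (19.5,8.5)→(13,38)  cross = 19.5·38 − 13·8.5 = 630.5000; (r_i+r_j)·cross = 32.5·630.5000 = 20491.2500
edge 4: (13,38)→(2,32)  cross = 13·32 − 2·38 = 340.0000; (r_i+r_j)·cross = 15·340.0000 = 5100.0000
Σcross = 540.7500 → A = |Σcross|/2 = 270.3750 mm²
Σ(r_i+r_j)·cross = 18084.5000 → first moment M = |Σ|/6 = 3014.0833
R_c = M/A = 3014.0833/270.3750 = 11.1478 mm
θ = 51° = 0.890118 rad
V = θ·R_c·A = 0.890118·11.1478·270.3750 = 2682.890 mm³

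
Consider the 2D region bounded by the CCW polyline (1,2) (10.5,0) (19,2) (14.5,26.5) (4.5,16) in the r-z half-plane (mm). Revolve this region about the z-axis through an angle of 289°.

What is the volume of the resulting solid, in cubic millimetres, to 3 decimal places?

Volume = 15449.356 mm³

Profile (r,z), 5 vertices: (1,2) (10.5,0) (19,2) (14.5,26.5) (4.5,16)
edge 0: (1,2)→(10.5,0)  cross = 1·0 − 10.5·2 = -21.0000; (r_i+r_j)·cross = 11.5·-21.0000 = -241.5000
edge 1: (10.5,0)→(19,2)  cross = 10.5·2 − 19·0 = 21.0000; (r_i+r_j)·cross = 29.5·21.0000 = 619.5000
edge 2: (19,2)→(14.5,26.5)  cross = 19·26.5 − 14.5·2 = 474.5000; (r_i+r_j)·cross = 33.5·474.5000 = 15895.7500
edge 3: (14.5,26.5)→(4.5,16)  cross = 14.5·16 − 4.5·26.5 = 112.7500; (r_i+r_j)·cross = 19·112.7500 = 2142.2500
edge 4: (4.5,16)→(1,2)  cross = 4.5·2 − 1·16 = -7.0000; (r_i+r_j)·cross = 5.5·-7.0000 = -38.5000
Σcross = 580.2500 → A = |Σcross|/2 = 290.1250 mm²
Σ(r_i+r_j)·cross = 18377.5000 → first moment M = |Σ|/6 = 3062.9167
R_c = M/A = 3062.9167/290.1250 = 10.5572 mm
θ = 289° = 5.044002 rad
V = θ·R_c·A = 5.044002·10.5572·290.1250 = 15449.356 mm³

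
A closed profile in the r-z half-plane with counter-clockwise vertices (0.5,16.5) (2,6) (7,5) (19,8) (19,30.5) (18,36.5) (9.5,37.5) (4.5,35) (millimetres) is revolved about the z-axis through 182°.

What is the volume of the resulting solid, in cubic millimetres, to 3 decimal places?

Profile (r,z), 8 vertices: (0.5,16.5) (2,6) (7,5) (19,8) (19,30.5) (18,36.5) (9.5,37.5) (4.5,35)
edge 0: (0.5,16.5)→(2,6)  cross = 0.5·6 − 2·16.5 = -30.0000; (r_i+r_j)·cross = 2.5·-30.0000 = -75.0000
edge 1: (2,6)→(7,5)  cross = 2·5 − 7·6 = -32.0000; (r_i+r_j)·cross = 9·-32.0000 = -288.0000
edge 2: (7,5)→(19,8)  cross = 7·8 − 19·5 = -39.0000; (r_i+r_j)·cross = 26·-39.0000 = -1014.0000
edge 3: (19,8)→(19,30.5)  cross = 19·30.5 − 19·8 = 427.5000; (r_i+r_j)·cross = 38·427.5000 = 16245.0000
edge 4: (19,30.5)→(18,36.5)  cross = 19·36.5 − 18·30.5 = 144.5000; (r_i+r_j)·cross = 37·144.5000 = 5346.5000
edge 5: (18,36.5)→(9.5,37.5)  cross = 18·37.5 − 9.5·36.5 = 328.2500; (r_i+r_j)·cross = 27.5·328.2500 = 9026.8750
edge 6: (9.5,37.5)→(4.5,35)  cross = 9.5·35 − 4.5·37.5 = 163.7500; (r_i+r_j)·cross = 14·163.7500 = 2292.5000
edge 7: (4.5,35)→(0.5,16.5)  cross = 4.5·16.5 − 0.5·35 = 56.7500; (r_i+r_j)·cross = 5·56.7500 = 283.7500
Σcross = 1019.7500 → A = |Σcross|/2 = 509.8750 mm²
Σ(r_i+r_j)·cross = 31817.6250 → first moment M = |Σ|/6 = 5302.9375
R_c = M/A = 5302.9375/509.8750 = 10.4005 mm
θ = 182° = 3.176499 rad
V = θ·R_c·A = 3.176499·10.4005·509.8750 = 16844.777 mm³

Volume = 16844.777 mm³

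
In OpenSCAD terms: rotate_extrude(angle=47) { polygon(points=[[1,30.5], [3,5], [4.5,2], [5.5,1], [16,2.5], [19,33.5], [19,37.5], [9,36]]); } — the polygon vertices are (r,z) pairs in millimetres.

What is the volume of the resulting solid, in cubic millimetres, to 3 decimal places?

Volume = 4305.147 mm³

Profile (r,z), 8 vertices: (1,30.5) (3,5) (4.5,2) (5.5,1) (16,2.5) (19,33.5) (19,37.5) (9,36)
edge 0: (1,30.5)→(3,5)  cross = 1·5 − 3·30.5 = -86.5000; (r_i+r_j)·cross = 4·-86.5000 = -346.0000
edge 1: (3,5)→(4.5,2)  cross = 3·2 − 4.5·5 = -16.5000; (r_i+r_j)·cross = 7.5·-16.5000 = -123.7500
edge 2: (4.5,2)→(5.5,1)  cross = 4.5·1 − 5.5·2 = -6.5000; (r_i+r_j)·cross = 10·-6.5000 = -65.0000
edge 3: (5.5,1)→(16,2.5)  cross = 5.5·2.5 − 16·1 = -2.2500; (r_i+r_j)·cross = 21.5·-2.2500 = -48.3750
edge 4: (16,2.5)→(19,33.5)  cross = 16·33.5 − 19·2.5 = 488.5000; (r_i+r_j)·cross = 35·488.5000 = 17097.5000
edge 5: (19,33.5)→(19,37.5)  cross = 19·37.5 − 19·33.5 = 76.0000; (r_i+r_j)·cross = 38·76.0000 = 2888.0000
edge 6: (19,37.5)→(9,36)  cross = 19·36 − 9·37.5 = 346.5000; (r_i+r_j)·cross = 28·346.5000 = 9702.0000
edge 7: (9,36)→(1,30.5)  cross = 9·30.5 − 1·36 = 238.5000; (r_i+r_j)·cross = 10·238.5000 = 2385.0000
Σcross = 1037.7500 → A = |Σcross|/2 = 518.8750 mm²
Σ(r_i+r_j)·cross = 31489.3750 → first moment M = |Σ|/6 = 5248.2292
R_c = M/A = 5248.2292/518.8750 = 10.1146 mm
θ = 47° = 0.820305 rad
V = θ·R_c·A = 0.820305·10.1146·518.8750 = 4305.147 mm³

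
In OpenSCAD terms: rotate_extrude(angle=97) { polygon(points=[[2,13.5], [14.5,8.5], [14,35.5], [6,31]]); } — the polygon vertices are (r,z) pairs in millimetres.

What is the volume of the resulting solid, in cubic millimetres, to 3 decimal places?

Volume = 3640.307 mm³

Profile (r,z), 4 vertices: (2,13.5) (14.5,8.5) (14,35.5) (6,31)
edge 0: (2,13.5)→(14.5,8.5)  cross = 2·8.5 − 14.5·13.5 = -178.7500; (r_i+r_j)·cross = 16.5·-178.7500 = -2949.3750
edge 1: (14.5,8.5)→(14,35.5)  cross = 14.5·35.5 − 14·8.5 = 395.7500; (r_i+r_j)·cross = 28.5·395.7500 = 11278.8750
edge 2: (14,35.5)→(6,31)  cross = 14·31 − 6·35.5 = 221.0000; (r_i+r_j)·cross = 20·221.0000 = 4420.0000
edge 3: (6,31)→(2,13.5)  cross = 6·13.5 − 2·31 = 19.0000; (r_i+r_j)·cross = 8·19.0000 = 152.0000
Σcross = 457.0000 → A = |Σcross|/2 = 228.5000 mm²
Σ(r_i+r_j)·cross = 12901.5000 → first moment M = |Σ|/6 = 2150.2500
R_c = M/A = 2150.2500/228.5000 = 9.4103 mm
θ = 97° = 1.692969 rad
V = θ·R_c·A = 1.692969·9.4103·228.5000 = 3640.307 mm³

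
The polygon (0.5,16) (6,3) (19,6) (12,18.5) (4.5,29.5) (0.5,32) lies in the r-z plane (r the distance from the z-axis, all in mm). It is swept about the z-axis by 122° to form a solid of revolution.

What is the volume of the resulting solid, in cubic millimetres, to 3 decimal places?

Profile (r,z), 6 vertices: (0.5,16) (6,3) (19,6) (12,18.5) (4.5,29.5) (0.5,32)
edge 0: (0.5,16)→(6,3)  cross = 0.5·3 − 6·16 = -94.5000; (r_i+r_j)·cross = 6.5·-94.5000 = -614.2500
edge 1: (6,3)→(19,6)  cross = 6·6 − 19·3 = -21.0000; (r_i+r_j)·cross = 25·-21.0000 = -525.0000
edge 2: (19,6)→(12,18.5)  cross = 19·18.5 − 12·6 = 279.5000; (r_i+r_j)·cross = 31·279.5000 = 8664.5000
edge 3: (12,18.5)→(4.5,29.5)  cross = 12·29.5 − 4.5·18.5 = 270.7500; (r_i+r_j)·cross = 16.5·270.7500 = 4467.3750
edge 4: (4.5,29.5)→(0.5,32)  cross = 4.5·32 − 0.5·29.5 = 129.2500; (r_i+r_j)·cross = 5·129.2500 = 646.2500
edge 5: (0.5,32)→(0.5,16)  cross = 0.5·16 − 0.5·32 = -8.0000; (r_i+r_j)·cross = 1·-8.0000 = -8.0000
Σcross = 556.0000 → A = |Σcross|/2 = 278.0000 mm²
Σ(r_i+r_j)·cross = 12630.8750 → first moment M = |Σ|/6 = 2105.1458
R_c = M/A = 2105.1458/278.0000 = 7.5725 mm
θ = 122° = 2.129302 rad
V = θ·R_c·A = 2.129302·7.5725·278.0000 = 4482.491 mm³

Volume = 4482.491 mm³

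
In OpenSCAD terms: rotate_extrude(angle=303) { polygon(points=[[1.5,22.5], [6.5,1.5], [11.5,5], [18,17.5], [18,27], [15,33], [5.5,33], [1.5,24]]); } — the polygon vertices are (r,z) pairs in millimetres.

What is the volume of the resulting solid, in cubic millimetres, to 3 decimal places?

Volume = 19209.813 mm³

Profile (r,z), 8 vertices: (1.5,22.5) (6.5,1.5) (11.5,5) (18,17.5) (18,27) (15,33) (5.5,33) (1.5,24)
edge 0: (1.5,22.5)→(6.5,1.5)  cross = 1.5·1.5 − 6.5·22.5 = -144.0000; (r_i+r_j)·cross = 8·-144.0000 = -1152.0000
edge 1: (6.5,1.5)→(11.5,5)  cross = 6.5·5 − 11.5·1.5 = 15.2500; (r_i+r_j)·cross = 18·15.2500 = 274.5000
edge 2: (11.5,5)→(18,17.5)  cross = 11.5·17.5 − 18·5 = 111.2500; (r_i+r_j)·cross = 29.5·111.2500 = 3281.8750
edge 3: (18,17.5)→(18,27)  cross = 18·27 − 18·17.5 = 171.0000; (r_i+r_j)·cross = 36·171.0000 = 6156.0000
edge 4: (18,27)→(15,33)  cross = 18·33 − 15·27 = 189.0000; (r_i+r_j)·cross = 33·189.0000 = 6237.0000
edge 5: (15,33)→(5.5,33)  cross = 15·33 − 5.5·33 = 313.5000; (r_i+r_j)·cross = 20.5·313.5000 = 6426.7500
edge 6: (5.5,33)→(1.5,24)  cross = 5.5·24 − 1.5·33 = 82.5000; (r_i+r_j)·cross = 7·82.5000 = 577.5000
edge 7: (1.5,24)→(1.5,22.5)  cross = 1.5·22.5 − 1.5·24 = -2.2500; (r_i+r_j)·cross = 3·-2.2500 = -6.7500
Σcross = 736.2500 → A = |Σcross|/2 = 368.1250 mm²
Σ(r_i+r_j)·cross = 21794.8750 → first moment M = |Σ|/6 = 3632.4792
R_c = M/A = 3632.4792/368.1250 = 9.8675 mm
θ = 303° = 5.288348 rad
V = θ·R_c·A = 5.288348·9.8675·368.1250 = 19209.813 mm³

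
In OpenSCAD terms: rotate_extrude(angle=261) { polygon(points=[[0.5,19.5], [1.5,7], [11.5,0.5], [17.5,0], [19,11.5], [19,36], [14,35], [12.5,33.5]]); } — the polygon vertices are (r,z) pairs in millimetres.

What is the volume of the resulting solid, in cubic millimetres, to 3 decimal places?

Profile (r,z), 8 vertices: (0.5,19.5) (1.5,7) (11.5,0.5) (17.5,0) (19,11.5) (19,36) (14,35) (12.5,33.5)
edge 0: (0.5,19.5)→(1.5,7)  cross = 0.5·7 − 1.5·19.5 = -25.7500; (r_i+r_j)·cross = 2·-25.7500 = -51.5000
edge 1: (1.5,7)→(11.5,0.5)  cross = 1.5·0.5 − 11.5·7 = -79.7500; (r_i+r_j)·cross = 13·-79.7500 = -1036.7500
edge 2: (11.5,0.5)→(17.5,0)  cross = 11.5·0 − 17.5·0.5 = -8.7500; (r_i+r_j)·cross = 29·-8.7500 = -253.7500
edge 3: (17.5,0)→(19,11.5)  cross = 17.5·11.5 − 19·0 = 201.2500; (r_i+r_j)·cross = 36.5·201.2500 = 7345.6250
edge 4: (19,11.5)→(19,36)  cross = 19·36 − 19·11.5 = 465.5000; (r_i+r_j)·cross = 38·465.5000 = 17689.0000
edge 5: (19,36)→(14,35)  cross = 19·35 − 14·36 = 161.0000; (r_i+r_j)·cross = 33·161.0000 = 5313.0000
edge 6: (14,35)→(12.5,33.5)  cross = 14·33.5 − 12.5·35 = 31.5000; (r_i+r_j)·cross = 26.5·31.5000 = 834.7500
edge 7: (12.5,33.5)→(0.5,19.5)  cross = 12.5·19.5 − 0.5·33.5 = 227.0000; (r_i+r_j)·cross = 13·227.0000 = 2951.0000
Σcross = 972.0000 → A = |Σcross|/2 = 486.0000 mm²
Σ(r_i+r_j)·cross = 32791.3750 → first moment M = |Σ|/6 = 5465.2292
R_c = M/A = 5465.2292/486.0000 = 11.2453 mm
θ = 261° = 4.555309 rad
V = θ·R_c·A = 4.555309·11.2453·486.0000 = 24895.810 mm³

Volume = 24895.810 mm³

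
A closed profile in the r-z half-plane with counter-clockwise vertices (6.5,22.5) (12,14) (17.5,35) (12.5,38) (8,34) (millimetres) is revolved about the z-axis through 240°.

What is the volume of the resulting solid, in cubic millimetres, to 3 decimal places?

Profile (r,z), 5 vertices: (6.5,22.5) (12,14) (17.5,35) (12.5,38) (8,34)
edge 0: (6.5,22.5)→(12,14)  cross = 6.5·14 − 12·22.5 = -179.0000; (r_i+r_j)·cross = 18.5·-179.0000 = -3311.5000
edge 1: (12,14)→(17.5,35)  cross = 12·35 − 17.5·14 = 175.0000; (r_i+r_j)·cross = 29.5·175.0000 = 5162.5000
edge 2: (17.5,35)→(12.5,38)  cross = 17.5·38 − 12.5·35 = 227.5000; (r_i+r_j)·cross = 30·227.5000 = 6825.0000
edge 3: (12.5,38)→(8,34)  cross = 12.5·34 − 8·38 = 121.0000; (r_i+r_j)·cross = 20.5·121.0000 = 2480.5000
edge 4: (8,34)→(6.5,22.5)  cross = 8·22.5 − 6.5·34 = -41.0000; (r_i+r_j)·cross = 14.5·-41.0000 = -594.5000
Σcross = 303.5000 → A = |Σcross|/2 = 151.7500 mm²
Σ(r_i+r_j)·cross = 10562.0000 → first moment M = |Σ|/6 = 1760.3333
R_c = M/A = 1760.3333/151.7500 = 11.6002 mm
θ = 240° = 4.188790 rad
V = θ·R_c·A = 4.188790·11.6002·151.7500 = 7373.667 mm³

Volume = 7373.667 mm³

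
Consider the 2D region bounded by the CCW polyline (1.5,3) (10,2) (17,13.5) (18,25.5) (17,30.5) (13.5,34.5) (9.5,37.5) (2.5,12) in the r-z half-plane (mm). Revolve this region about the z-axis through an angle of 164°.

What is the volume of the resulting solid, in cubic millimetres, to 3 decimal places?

Volume = 10859.181 mm³

Profile (r,z), 8 vertices: (1.5,3) (10,2) (17,13.5) (18,25.5) (17,30.5) (13.5,34.5) (9.5,37.5) (2.5,12)
edge 0: (1.5,3)→(10,2)  cross = 1.5·2 − 10·3 = -27.0000; (r_i+r_j)·cross = 11.5·-27.0000 = -310.5000
edge 1: (10,2)→(17,13.5)  cross = 10·13.5 − 17·2 = 101.0000; (r_i+r_j)·cross = 27·101.0000 = 2727.0000
edge 2: (17,13.5)→(18,25.5)  cross = 17·25.5 − 18·13.5 = 190.5000; (r_i+r_j)·cross = 35·190.5000 = 6667.5000
edge 3: (18,25.5)→(17,30.5)  cross = 18·30.5 − 17·25.5 = 115.5000; (r_i+r_j)·cross = 35·115.5000 = 4042.5000
edge 4: (17,30.5)→(13.5,34.5)  cross = 17·34.5 − 13.5·30.5 = 174.7500; (r_i+r_j)·cross = 30.5·174.7500 = 5329.8750
edge 5: (13.5,34.5)→(9.5,37.5)  cross = 13.5·37.5 − 9.5·34.5 = 178.5000; (r_i+r_j)·cross = 23·178.5000 = 4105.5000
edge 6: (9.5,37.5)→(2.5,12)  cross = 9.5·12 − 2.5·37.5 = 20.2500; (r_i+r_j)·cross = 12·20.2500 = 243.0000
edge 7: (2.5,12)→(1.5,3)  cross = 2.5·3 − 1.5·12 = -10.5000; (r_i+r_j)·cross = 4·-10.5000 = -42.0000
Σcross = 743.0000 → A = |Σcross|/2 = 371.5000 mm²
Σ(r_i+r_j)·cross = 22762.8750 → first moment M = |Σ|/6 = 3793.8125
R_c = M/A = 3793.8125/371.5000 = 10.2121 mm
θ = 164° = 2.862340 rad
V = θ·R_c·A = 2.862340·10.2121·371.5000 = 10859.181 mm³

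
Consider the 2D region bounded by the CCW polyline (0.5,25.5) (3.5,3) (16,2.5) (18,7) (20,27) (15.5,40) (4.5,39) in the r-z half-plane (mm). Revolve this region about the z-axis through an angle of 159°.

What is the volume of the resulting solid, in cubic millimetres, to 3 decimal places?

Volume = 17029.296 mm³

Profile (r,z), 7 vertices: (0.5,25.5) (3.5,3) (16,2.5) (18,7) (20,27) (15.5,40) (4.5,39)
edge 0: (0.5,25.5)→(3.5,3)  cross = 0.5·3 − 3.5·25.5 = -87.7500; (r_i+r_j)·cross = 4·-87.7500 = -351.0000
edge 1: (3.5,3)→(16,2.5)  cross = 3.5·2.5 − 16·3 = -39.2500; (r_i+r_j)·cross = 19.5·-39.2500 = -765.3750
edge 2: (16,2.5)→(18,7)  cross = 16·7 − 18·2.5 = 67.0000; (r_i+r_j)·cross = 34·67.0000 = 2278.0000
edge 3: (18,7)→(20,27)  cross = 18·27 − 20·7 = 346.0000; (r_i+r_j)·cross = 38·346.0000 = 13148.0000
edge 4: (20,27)→(15.5,40)  cross = 20·40 − 15.5·27 = 381.5000; (r_i+r_j)·cross = 35.5·381.5000 = 13543.2500
edge 5: (15.5,40)→(4.5,39)  cross = 15.5·39 − 4.5·40 = 424.5000; (r_i+r_j)·cross = 20·424.5000 = 8490.0000
edge 6: (4.5,39)→(0.5,25.5)  cross = 4.5·25.5 − 0.5·39 = 95.2500; (r_i+r_j)·cross = 5·95.2500 = 476.2500
Σcross = 1187.2500 → A = |Σcross|/2 = 593.6250 mm²
Σ(r_i+r_j)·cross = 36819.1250 → first moment M = |Σ|/6 = 6136.5208
R_c = M/A = 6136.5208/593.6250 = 10.3374 mm
θ = 159° = 2.775074 rad
V = θ·R_c·A = 2.775074·10.3374·593.6250 = 17029.296 mm³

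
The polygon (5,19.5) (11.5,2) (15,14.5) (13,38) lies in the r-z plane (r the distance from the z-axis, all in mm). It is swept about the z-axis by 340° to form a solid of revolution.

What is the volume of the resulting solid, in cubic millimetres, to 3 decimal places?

Profile (r,z), 4 vertices: (5,19.5) (11.5,2) (15,14.5) (13,38)
edge 0: (5,19.5)→(11.5,2)  cross = 5·2 − 11.5·19.5 = -214.2500; (r_i+r_j)·cross = 16.5·-214.2500 = -3535.1250
edge 1: (11.5,2)→(15,14.5)  cross = 11.5·14.5 − 15·2 = 136.7500; (r_i+r_j)·cross = 26.5·136.7500 = 3623.8750
edge 2: (15,14.5)→(13,38)  cross = 15·38 − 13·14.5 = 381.5000; (r_i+r_j)·cross = 28·381.5000 = 10682.0000
edge 3: (13,38)→(5,19.5)  cross = 13·19.5 − 5·38 = 63.5000; (r_i+r_j)·cross = 18·63.5000 = 1143.0000
Σcross = 367.5000 → A = |Σcross|/2 = 183.7500 mm²
Σ(r_i+r_j)·cross = 11913.7500 → first moment M = |Σ|/6 = 1985.6250
R_c = M/A = 1985.6250/183.7500 = 10.8061 mm
θ = 340° = 5.934119 rad
V = θ·R_c·A = 5.934119·10.8061·183.7500 = 11782.936 mm³

Volume = 11782.936 mm³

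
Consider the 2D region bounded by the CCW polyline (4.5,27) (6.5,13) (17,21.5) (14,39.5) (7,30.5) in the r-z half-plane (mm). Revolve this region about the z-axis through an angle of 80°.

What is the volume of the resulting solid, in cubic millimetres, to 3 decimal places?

Volume = 2802.941 mm³

Profile (r,z), 5 vertices: (4.5,27) (6.5,13) (17,21.5) (14,39.5) (7,30.5)
edge 0: (4.5,27)→(6.5,13)  cross = 4.5·13 − 6.5·27 = -117.0000; (r_i+r_j)·cross = 11·-117.0000 = -1287.0000
edge 1: (6.5,13)→(17,21.5)  cross = 6.5·21.5 − 17·13 = -81.2500; (r_i+r_j)·cross = 23.5·-81.2500 = -1909.3750
edge 2: (17,21.5)→(14,39.5)  cross = 17·39.5 − 14·21.5 = 370.5000; (r_i+r_j)·cross = 31·370.5000 = 11485.5000
edge 3: (14,39.5)→(7,30.5)  cross = 14·30.5 − 7·39.5 = 150.5000; (r_i+r_j)·cross = 21·150.5000 = 3160.5000
edge 4: (7,30.5)→(4.5,27)  cross = 7·27 − 4.5·30.5 = 51.7500; (r_i+r_j)·cross = 11.5·51.7500 = 595.1250
Σcross = 374.5000 → A = |Σcross|/2 = 187.2500 mm²
Σ(r_i+r_j)·cross = 12044.7500 → first moment M = |Σ|/6 = 2007.4583
R_c = M/A = 2007.4583/187.2500 = 10.7207 mm
θ = 80° = 1.396263 rad
V = θ·R_c·A = 1.396263·10.7207·187.2500 = 2802.941 mm³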